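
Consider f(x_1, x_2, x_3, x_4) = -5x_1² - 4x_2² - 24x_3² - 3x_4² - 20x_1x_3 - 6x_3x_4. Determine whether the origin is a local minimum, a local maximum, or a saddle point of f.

The Hessian at the origin is H = [[-10, 0, -20, 0], [0, -8, 0, 0], [-20, 0, -48, -6], [0, 0, -6, -6]].
An LDLᵀ factorisation of H has diagonal entries -10, -8, -8, -3/2.
So there are 4 negative pivots.
H is negative definite, so the origin is a strict local maximum.

local maximum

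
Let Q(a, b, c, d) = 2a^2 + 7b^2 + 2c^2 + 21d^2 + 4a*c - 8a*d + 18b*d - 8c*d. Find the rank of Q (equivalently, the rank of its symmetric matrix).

3

The symmetric matrix is A = [[2, 0, 2, -4], [0, 7, 0, 9], [2, 0, 2, -4], [-4, 9, -4, 21]].
Symmetric row and column elimination reduces A to a congruent diagonal form with pivots 2, 7, 0, 10/7.
So there are 3 positive, 1 zero pivots.
The rank is the number of nonzero pivots: 3.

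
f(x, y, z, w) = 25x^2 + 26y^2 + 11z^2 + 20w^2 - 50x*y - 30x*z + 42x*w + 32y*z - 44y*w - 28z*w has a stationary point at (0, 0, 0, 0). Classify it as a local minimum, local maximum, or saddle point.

The Hessian at the origin is H = [[50, -50, -30, 42], [-50, 52, 32, -44], [-30, 32, 22, -28], [42, -44, -28, 40]].
Congruent diagonalization of H (simultaneous row and column reduction) yields pivots 50, 2, 2, 12/5.
So there are 4 positive pivots.
H is positive definite, so the origin is a strict local minimum.

local minimum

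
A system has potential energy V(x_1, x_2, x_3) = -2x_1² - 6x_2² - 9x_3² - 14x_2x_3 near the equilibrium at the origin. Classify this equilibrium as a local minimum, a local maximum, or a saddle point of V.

The Hessian at the origin is H = [[-4, 0, 0], [0, -12, -14], [0, -14, -18]].
An LDLᵀ factorisation of H has diagonal entries -4, -12, -5/3.
That gives 3 negative pivots.
H is negative definite, so the origin is a strict local maximum.

local maximum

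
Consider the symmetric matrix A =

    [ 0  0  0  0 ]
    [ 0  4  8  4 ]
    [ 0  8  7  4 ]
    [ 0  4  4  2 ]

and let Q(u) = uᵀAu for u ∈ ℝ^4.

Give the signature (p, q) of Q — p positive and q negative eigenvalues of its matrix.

Congruent diagonalization of A (simultaneous row and column reduction) yields pivots 0, 4, -9, -2/9.
So there are 1 positive, 2 negative, 1 zero pivots.

(1, 2)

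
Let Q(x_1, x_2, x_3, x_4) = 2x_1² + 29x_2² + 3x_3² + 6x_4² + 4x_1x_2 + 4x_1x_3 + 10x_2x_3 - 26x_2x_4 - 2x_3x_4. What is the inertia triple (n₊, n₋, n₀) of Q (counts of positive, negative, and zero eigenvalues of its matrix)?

Write A = [[2, 2, 2, 0], [2, 29, 5, -13], [2, 5, 3, -1], [0, -13, -1, 6]].
An LDLᵀ factorisation of A has diagonal entries 2, 27, 2/3, -5/9.
That gives 3 positive, 1 negative pivots.

(3, 1, 0)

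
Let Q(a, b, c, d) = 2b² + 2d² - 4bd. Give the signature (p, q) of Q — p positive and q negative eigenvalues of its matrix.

The associated matrix is A = [[0, 0, 0, 0], [0, 2, 0, -2], [0, 0, 0, 0], [0, -2, 0, 2]].
Congruent diagonalization of A (simultaneous row and column reduction) yields pivots 0, 2, 0, 0.
So there are 1 positive, 3 zero pivots.

(1, 0)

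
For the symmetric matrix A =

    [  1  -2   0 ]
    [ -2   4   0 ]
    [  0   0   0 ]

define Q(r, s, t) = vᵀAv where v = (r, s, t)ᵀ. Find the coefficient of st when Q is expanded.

0

The coefficient of st is A[2,3] + A[3,2] = 2·0 = 0.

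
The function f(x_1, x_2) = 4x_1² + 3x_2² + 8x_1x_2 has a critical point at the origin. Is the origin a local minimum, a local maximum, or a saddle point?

saddle point

The Hessian at the origin is H = [[8, 8], [8, 6]].
det H = 8·6 − (8)² = -16 < 0, so H is indefinite.
Therefore the origin is a saddle point.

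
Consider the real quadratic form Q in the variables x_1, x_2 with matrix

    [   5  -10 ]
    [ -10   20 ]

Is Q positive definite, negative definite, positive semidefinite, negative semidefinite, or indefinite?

positive semidefinite

Row-reducing A symmetrically gives the diagonal entries 5, 0.
Counting signs: 1 positive, 1 zero.
Hence Q is positive semidefinite.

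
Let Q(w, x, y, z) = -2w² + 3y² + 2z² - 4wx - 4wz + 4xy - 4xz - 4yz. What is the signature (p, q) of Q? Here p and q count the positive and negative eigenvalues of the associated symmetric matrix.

The associated matrix is A = [[-2, -2, 0, -2], [-2, 0, 2, -2], [0, 2, 3, -2], [-2, -2, -2, 2]].
Applying the same elementary operations to the rows and columns of A produces a congruent diagonal matrix with entries -2, 2, 1, 0.
So there are 2 positive, 1 negative, 1 zero pivots.

(2, 1)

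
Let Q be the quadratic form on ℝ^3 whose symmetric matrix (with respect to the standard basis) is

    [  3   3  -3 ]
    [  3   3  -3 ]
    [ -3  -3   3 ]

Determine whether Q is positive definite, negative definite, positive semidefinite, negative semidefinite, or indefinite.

Row-reducing A symmetrically gives the diagonal entries 3, 0, 0.
So there are 1 positive, 2 zero pivots.
Hence Q is positive semidefinite.

positive semidefinite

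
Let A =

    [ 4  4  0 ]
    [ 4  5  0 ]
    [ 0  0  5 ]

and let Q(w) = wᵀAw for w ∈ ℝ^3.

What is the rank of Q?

Symmetric row and column elimination reduces A to a congruent diagonal form with pivots 4, 1, 5.
That gives 3 positive pivots.
The rank is the number of nonzero pivots: 3.

3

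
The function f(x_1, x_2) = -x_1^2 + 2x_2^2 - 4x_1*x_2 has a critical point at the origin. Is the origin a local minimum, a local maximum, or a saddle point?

The Hessian at the origin is H = [[-2, -4], [-4, 4]].
det H = -2·4 − (-4)² = -24 < 0, so H is indefinite.
Therefore the origin is a saddle point.

saddle point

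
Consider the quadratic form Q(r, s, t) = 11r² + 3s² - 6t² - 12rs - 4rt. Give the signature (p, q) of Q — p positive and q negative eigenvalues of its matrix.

(1, 2)

The associated matrix is A = [[11, -6, -2], [-6, 3, 0], [-2, 0, -6]].
Row-reducing A symmetrically gives the diagonal entries 11, -3/11, -2.
So there are 1 positive, 2 negative pivots.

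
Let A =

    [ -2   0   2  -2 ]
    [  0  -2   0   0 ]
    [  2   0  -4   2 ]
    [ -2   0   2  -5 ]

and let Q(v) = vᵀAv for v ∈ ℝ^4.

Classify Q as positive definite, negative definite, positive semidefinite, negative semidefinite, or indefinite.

Leading principal minors: Δ_1 = -2, Δ_2 = 4, Δ_3 = -8, Δ_4 = 24.
The signs alternate starting with Δ_1 < 0, so by Sylvester's criterion Q is negative definite.

negative definite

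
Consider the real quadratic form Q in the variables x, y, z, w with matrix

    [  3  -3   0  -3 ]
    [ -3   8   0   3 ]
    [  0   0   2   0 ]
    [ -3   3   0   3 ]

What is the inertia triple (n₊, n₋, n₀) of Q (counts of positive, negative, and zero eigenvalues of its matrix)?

Row-reducing A symmetrically gives the diagonal entries 3, 5, 2, 0.
Counting signs: 3 positive, 1 zero.

(3, 0, 1)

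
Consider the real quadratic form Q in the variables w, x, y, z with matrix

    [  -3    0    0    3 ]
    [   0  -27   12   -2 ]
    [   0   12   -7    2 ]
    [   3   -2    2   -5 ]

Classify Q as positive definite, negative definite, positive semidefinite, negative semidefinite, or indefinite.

negative definite

Leading principal minors: Δ_1 = -3, Δ_2 = 81, Δ_3 = -135, Δ_4 = 150.
The signs alternate starting with Δ_1 < 0, so by Sylvester's criterion Q is negative definite.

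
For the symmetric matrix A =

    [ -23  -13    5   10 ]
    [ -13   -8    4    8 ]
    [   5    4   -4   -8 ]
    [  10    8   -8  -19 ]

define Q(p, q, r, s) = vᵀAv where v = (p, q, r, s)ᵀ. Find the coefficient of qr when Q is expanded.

The coefficient of qr is A[2,3] + A[3,2] = 2·4 = 8.

8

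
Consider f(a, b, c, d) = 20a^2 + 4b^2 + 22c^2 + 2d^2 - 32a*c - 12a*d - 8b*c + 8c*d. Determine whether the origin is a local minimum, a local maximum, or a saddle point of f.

local minimum

The Hessian at the origin is H = [[40, 0, -32, -12], [0, 8, -8, 0], [-32, -8, 44, 8], [-12, 0, 8, 4]].
An LDLᵀ factorisation of H has diagonal entries 40, 8, 52/5, 2/13.
So there are 4 positive pivots.
H is positive definite, so the origin is a strict local minimum.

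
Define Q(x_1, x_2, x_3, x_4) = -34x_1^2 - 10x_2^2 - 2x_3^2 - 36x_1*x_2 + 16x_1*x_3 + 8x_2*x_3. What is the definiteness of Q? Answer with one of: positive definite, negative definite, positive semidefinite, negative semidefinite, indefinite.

Write A = [[-34, -18, 8, 0], [-18, -10, 4, 0], [8, 4, -2, 0], [0, 0, 0, 0]].
Applying the same elementary operations to the rows and columns of A produces a congruent diagonal matrix with entries -34, -8/17, 0, 0.
Counting signs: 2 negative, 2 zero.
Hence Q is negative semidefinite.

negative semidefinite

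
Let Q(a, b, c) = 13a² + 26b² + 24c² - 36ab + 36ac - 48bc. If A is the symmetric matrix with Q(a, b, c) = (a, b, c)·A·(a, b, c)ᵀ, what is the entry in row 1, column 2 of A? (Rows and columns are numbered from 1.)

The coefficient of a·b in Q is -36. For a symmetric A this equals A[1,2] + A[2,1] = 2·A[1,2].
So A[1,2] = -36/2 = -18.

-18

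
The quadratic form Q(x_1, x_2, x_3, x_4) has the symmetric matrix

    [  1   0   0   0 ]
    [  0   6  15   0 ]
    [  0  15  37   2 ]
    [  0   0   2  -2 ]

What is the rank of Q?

4

Symmetric row and column elimination reduces A to a congruent diagonal form with pivots 1, 6, -1/2, 6.
Counting signs: 3 positive, 1 negative.
The rank is the number of nonzero pivots: 4.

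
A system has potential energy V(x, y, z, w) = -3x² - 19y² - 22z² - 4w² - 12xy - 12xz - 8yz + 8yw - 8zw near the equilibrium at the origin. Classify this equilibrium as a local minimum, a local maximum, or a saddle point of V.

local maximum

The Hessian at the origin is H = [[-6, -12, -12, 0], [-12, -38, -8, 8], [-12, -8, -44, -8], [0, 8, -8, -8]].
Symmetric row and column elimination reduces H to a congruent diagonal form with pivots -6, -14, -12/7, -8/3.
So there are 4 negative pivots.
H is negative definite, so the origin is a strict local maximum.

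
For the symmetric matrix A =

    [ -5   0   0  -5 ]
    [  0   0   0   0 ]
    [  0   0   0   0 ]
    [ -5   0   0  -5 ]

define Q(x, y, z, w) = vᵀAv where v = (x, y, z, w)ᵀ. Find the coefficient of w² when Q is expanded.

The coefficient of w² is the diagonal entry A[4,4] = -5.

-5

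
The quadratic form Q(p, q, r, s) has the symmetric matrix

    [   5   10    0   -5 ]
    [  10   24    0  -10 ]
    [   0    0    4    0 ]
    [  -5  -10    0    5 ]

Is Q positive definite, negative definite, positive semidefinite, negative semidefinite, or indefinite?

positive semidefinite

Congruent diagonalization of A (simultaneous row and column reduction) yields pivots 5, 4, 4, 0.
So there are 3 positive, 1 zero pivots.
Hence Q is positive semidefinite.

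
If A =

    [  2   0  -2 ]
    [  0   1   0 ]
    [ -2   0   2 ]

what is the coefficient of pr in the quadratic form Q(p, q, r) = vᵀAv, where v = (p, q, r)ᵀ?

-4

The coefficient of pr is A[1,3] + A[3,1] = 2·(-2) = -4.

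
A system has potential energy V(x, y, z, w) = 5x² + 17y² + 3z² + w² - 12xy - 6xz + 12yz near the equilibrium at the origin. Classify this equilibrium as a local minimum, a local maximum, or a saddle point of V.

The Hessian at the origin is H = [[10, -12, -6, 0], [-12, 34, 12, 0], [-6, 12, 6, 0], [0, 0, 0, 2]].
Congruent diagonalization of H (simultaneous row and column reduction) yields pivots 10, 98/5, 60/49, 2.
So there are 4 positive pivots.
H is positive definite, so the origin is a strict local minimum.

local minimum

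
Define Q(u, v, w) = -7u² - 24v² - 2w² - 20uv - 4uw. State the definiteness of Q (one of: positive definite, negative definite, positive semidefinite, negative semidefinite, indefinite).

The symmetric matrix of Q is A = [[-7, -10, -2], [-10, -24, 0], [-2, 0, -2]].
Leading principal minors: Δ_1 = -7, Δ_2 = 68, Δ_3 = -40.
The signs alternate starting with Δ_1 < 0, so by Sylvester's criterion Q is negative definite.

negative definite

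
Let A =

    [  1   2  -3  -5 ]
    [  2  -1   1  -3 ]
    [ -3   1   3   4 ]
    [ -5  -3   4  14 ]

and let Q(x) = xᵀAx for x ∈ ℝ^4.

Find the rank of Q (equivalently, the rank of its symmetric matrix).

4

Row-reducing A symmetrically gives the diagonal entries 1, -5, 19/5, -30/19.
Counting signs: 2 positive, 2 negative.
The rank is the number of nonzero pivots: 4.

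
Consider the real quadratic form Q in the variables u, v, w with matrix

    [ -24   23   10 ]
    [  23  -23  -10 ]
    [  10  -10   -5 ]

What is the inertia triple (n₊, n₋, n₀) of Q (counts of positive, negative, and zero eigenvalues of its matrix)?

(0, 3, 0)

Row-reducing A symmetrically gives the diagonal entries -24, -23/24, -15/23.
Counting signs: 3 negative.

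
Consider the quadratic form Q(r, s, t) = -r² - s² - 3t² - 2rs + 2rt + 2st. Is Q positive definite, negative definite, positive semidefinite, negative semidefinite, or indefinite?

The symmetric matrix is A = [[-1, -1, 1], [-1, -1, 1], [1, 1, -3]].
Applying the same elementary operations to the rows and columns of A produces a congruent diagonal matrix with entries -1, 0, -2.
Counting signs: 2 negative, 1 zero.
Hence Q is negative semidefinite.

negative semidefinite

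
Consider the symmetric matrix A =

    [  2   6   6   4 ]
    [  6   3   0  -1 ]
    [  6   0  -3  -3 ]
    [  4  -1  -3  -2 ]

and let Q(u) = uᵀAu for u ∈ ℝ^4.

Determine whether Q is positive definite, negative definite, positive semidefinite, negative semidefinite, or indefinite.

indefinite

Symmetric row and column elimination reduces A to a congruent diagonal form with pivots 2, -15, 3/5, 2/3.
That gives 3 positive, 1 negative pivots.
Hence Q is indefinite.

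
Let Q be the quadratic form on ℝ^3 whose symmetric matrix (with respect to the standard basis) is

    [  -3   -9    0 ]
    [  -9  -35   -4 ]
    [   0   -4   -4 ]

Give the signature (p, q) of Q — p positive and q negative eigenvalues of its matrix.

Congruent diagonalization of A (simultaneous row and column reduction) yields pivots -3, -8, -2.
So there are 3 negative pivots.

(0, 3)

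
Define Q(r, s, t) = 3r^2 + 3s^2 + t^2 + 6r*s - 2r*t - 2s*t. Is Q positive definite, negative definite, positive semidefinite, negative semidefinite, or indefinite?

The symmetric matrix is A = [[3, 3, -1], [3, 3, -1], [-1, -1, 1]].
Congruent diagonalization of A (simultaneous row and column reduction) yields pivots 3, 0, 2/3.
So there are 2 positive, 1 zero pivots.
Hence Q is positive semidefinite.

positive semidefinite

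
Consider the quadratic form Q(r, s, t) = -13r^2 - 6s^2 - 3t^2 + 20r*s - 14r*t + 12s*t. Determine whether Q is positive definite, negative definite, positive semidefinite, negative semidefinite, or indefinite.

Write A = [[-13, 10, -7], [10, -6, 6], [-7, 6, -3]].
Congruent diagonalization of A (simultaneous row and column reduction) yields pivots -13, 22/13, 6/11.
So there are 2 positive, 1 negative pivots.
Hence Q is indefinite.

indefinite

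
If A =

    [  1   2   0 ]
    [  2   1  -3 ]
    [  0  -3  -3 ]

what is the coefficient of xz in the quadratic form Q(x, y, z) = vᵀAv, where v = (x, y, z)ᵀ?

0

The coefficient of xz is A[1,3] + A[3,1] = 2·0 = 0.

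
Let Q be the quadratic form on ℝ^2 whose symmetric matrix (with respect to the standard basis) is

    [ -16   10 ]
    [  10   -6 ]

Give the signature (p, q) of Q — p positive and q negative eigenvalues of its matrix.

Symmetric row and column elimination reduces A to a congruent diagonal form with pivots -16, 1/4.
So there are 1 positive, 1 negative pivots.

(1, 1)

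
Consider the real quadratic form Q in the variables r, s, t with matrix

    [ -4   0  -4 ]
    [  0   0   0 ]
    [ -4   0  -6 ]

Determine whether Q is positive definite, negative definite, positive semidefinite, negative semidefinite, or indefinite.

negative semidefinite

Symmetric row and column elimination reduces A to a congruent diagonal form with pivots -4, 0, -2.
Counting signs: 2 negative, 1 zero.
Hence Q is negative semidefinite.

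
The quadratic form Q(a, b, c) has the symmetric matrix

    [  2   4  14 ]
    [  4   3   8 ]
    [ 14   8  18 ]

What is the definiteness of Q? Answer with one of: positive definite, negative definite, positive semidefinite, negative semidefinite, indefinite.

Row-reducing A symmetrically gives the diagonal entries 2, -5, 0.
That gives 1 positive, 1 negative, 1 zero pivots.
Hence Q is indefinite.

indefinite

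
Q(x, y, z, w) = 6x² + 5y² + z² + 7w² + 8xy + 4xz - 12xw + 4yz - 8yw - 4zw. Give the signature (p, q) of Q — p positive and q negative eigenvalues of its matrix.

The symmetric matrix is A = [[6, 4, 2, -6], [4, 5, 2, -4], [2, 2, 1, -2], [-6, -4, -2, 7]].
An LDLᵀ factorisation of A has diagonal entries 6, 7/3, 1/7, 1.
So there are 4 positive pivots.

(4, 0)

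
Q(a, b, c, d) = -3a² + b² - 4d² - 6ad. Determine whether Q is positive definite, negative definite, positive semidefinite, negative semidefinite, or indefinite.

indefinite

The associated matrix is A = [[-3, 0, 0, -3], [0, 1, 0, 0], [0, 0, 0, 0], [-3, 0, 0, -4]].
Row-reducing A symmetrically gives the diagonal entries -3, 1, 0, -1.
That gives 1 positive, 2 negative, 1 zero pivots.
Hence Q is indefinite.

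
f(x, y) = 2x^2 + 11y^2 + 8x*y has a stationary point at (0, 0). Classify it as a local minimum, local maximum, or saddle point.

The Hessian at the origin is H = [[4, 8], [8, 22]].
det H = 4·22 − (8)² = 24 > 0 and H[1,1] = 4 > 0, so H is positive definite.
Therefore the origin is a local minimum.

local minimum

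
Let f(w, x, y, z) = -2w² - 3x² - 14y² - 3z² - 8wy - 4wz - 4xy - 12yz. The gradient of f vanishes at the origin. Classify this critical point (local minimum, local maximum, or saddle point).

The Hessian at the origin is H = [[-4, 0, -8, -4], [0, -6, -4, 0], [-8, -4, -28, -12], [-4, 0, -12, -6]].
Symmetric row and column elimination reduces H to a congruent diagonal form with pivots -4, -6, -28/3, -2/7.
That gives 4 negative pivots.
H is negative definite, so the origin is a strict local maximum.

local maximum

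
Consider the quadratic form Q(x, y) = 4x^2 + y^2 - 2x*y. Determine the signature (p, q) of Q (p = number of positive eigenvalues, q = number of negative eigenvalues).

(2, 0)

The symmetric matrix is A = [[4, -1], [-1, 1]].
Applying the same elementary operations to the rows and columns of A produces a congruent diagonal matrix with entries 4, 3/4.
That gives 2 positive pivots.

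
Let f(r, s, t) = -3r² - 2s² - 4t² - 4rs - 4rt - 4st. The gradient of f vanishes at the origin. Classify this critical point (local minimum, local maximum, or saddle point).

local maximum

The Hessian at the origin is H = [[-6, -4, -4], [-4, -4, -4], [-4, -4, -8]].
An LDLᵀ factorisation of H has diagonal entries -6, -4/3, -4.
Counting signs: 3 negative.
H is negative definite, so the origin is a strict local maximum.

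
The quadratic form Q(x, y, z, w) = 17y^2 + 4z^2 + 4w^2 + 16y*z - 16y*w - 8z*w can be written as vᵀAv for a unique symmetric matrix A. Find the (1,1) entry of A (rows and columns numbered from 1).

The coefficient of x^2 in Q is 0, and that is exactly A[1,1].

0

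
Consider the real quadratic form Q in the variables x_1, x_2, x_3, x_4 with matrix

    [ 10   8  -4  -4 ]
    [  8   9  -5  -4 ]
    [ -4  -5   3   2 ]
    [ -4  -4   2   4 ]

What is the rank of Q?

4

Symmetric row and column elimination reduces A to a congruent diagonal form with pivots 10, 13/5, 2/13, 2.
So there are 4 positive pivots.
The rank is the number of nonzero pivots: 4.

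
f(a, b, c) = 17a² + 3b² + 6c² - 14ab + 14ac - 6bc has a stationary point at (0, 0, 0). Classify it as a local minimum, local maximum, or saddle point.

The Hessian at the origin is H = [[34, -14, 14], [-14, 6, -6], [14, -6, 12]].
Congruent diagonalization of H (simultaneous row and column reduction) yields pivots 34, 4/17, 6.
So there are 3 positive pivots.
H is positive definite, so the origin is a strict local minimum.

local minimum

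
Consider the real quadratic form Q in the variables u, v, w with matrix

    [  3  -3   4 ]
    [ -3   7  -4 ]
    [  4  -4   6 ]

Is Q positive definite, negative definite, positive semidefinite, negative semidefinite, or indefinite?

positive definite

An LDLᵀ factorisation of A has diagonal entries 3, 4, 2/3.
That gives 3 positive pivots.
Hence Q is positive definite.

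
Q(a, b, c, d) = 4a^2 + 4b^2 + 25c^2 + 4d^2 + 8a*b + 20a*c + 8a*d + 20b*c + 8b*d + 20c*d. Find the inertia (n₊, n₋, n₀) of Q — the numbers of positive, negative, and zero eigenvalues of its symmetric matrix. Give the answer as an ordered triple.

(1, 0, 3)

The symmetric matrix is A = [[4, 4, 10, 4], [4, 4, 10, 4], [10, 10, 25, 10], [4, 4, 10, 4]].
Symmetric row and column elimination reduces A to a congruent diagonal form with pivots 4, 0, 0, 0.
Counting signs: 1 positive, 3 zero.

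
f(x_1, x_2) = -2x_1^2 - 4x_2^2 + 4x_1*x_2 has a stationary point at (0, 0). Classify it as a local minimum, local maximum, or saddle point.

local maximum

The Hessian at the origin is H = [[-4, 4], [4, -8]].
det H = -4·-8 − (4)² = 16 > 0 and H[1,1] = -4 < 0, so H is negative definite.
Therefore the origin is a local maximum.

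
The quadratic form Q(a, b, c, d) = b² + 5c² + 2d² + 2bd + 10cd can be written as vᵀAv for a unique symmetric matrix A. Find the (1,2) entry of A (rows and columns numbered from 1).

The coefficient of a·b in Q is 0. For a symmetric A this equals A[1,2] + A[2,1] = 2·A[1,2].
So A[1,2] = 0/2 = 0.

0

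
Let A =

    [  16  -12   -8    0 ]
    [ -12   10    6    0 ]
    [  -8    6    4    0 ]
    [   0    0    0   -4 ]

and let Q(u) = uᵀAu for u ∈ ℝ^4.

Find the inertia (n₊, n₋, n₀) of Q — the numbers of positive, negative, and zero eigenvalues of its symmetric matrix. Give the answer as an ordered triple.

(2, 1, 1)

Applying the same elementary operations to the rows and columns of A produces a congruent diagonal matrix with entries 16, 1, 0, -4.
So there are 2 positive, 1 negative, 1 zero pivots.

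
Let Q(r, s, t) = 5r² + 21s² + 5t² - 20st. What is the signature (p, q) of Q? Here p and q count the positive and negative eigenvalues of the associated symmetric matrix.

Write A = [[5, 0, 0], [0, 21, -10], [0, -10, 5]].
Congruent diagonalization of A (simultaneous row and column reduction) yields pivots 5, 21, 5/21.
That gives 3 positive pivots.

(3, 0)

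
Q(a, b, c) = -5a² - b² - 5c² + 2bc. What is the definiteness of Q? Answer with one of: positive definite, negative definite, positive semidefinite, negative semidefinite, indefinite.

The symmetric matrix of Q is A = [[-5, 0, 0], [0, -1, 1], [0, 1, -5]].
Leading principal minors: Δ_1 = -5, Δ_2 = 5, Δ_3 = -20.
The signs alternate starting with Δ_1 < 0, so by Sylvester's criterion Q is negative definite.

negative definite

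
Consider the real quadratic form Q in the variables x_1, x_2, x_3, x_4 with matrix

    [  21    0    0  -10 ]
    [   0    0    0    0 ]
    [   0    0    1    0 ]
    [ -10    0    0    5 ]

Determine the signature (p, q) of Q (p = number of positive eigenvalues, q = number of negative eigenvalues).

(3, 0)

Symmetric row and column elimination reduces A to a congruent diagonal form with pivots 21, 0, 1, 5/21.
Counting signs: 3 positive, 1 zero.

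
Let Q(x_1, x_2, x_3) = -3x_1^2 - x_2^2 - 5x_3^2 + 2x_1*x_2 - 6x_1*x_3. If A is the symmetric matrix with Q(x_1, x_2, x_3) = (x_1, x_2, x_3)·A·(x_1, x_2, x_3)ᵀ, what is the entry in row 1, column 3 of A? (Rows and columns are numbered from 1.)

-3

The coefficient of x_1·x_3 in Q is -6. For a symmetric A this equals A[1,3] + A[3,1] = 2·A[1,3].
So A[1,3] = -6/2 = -3.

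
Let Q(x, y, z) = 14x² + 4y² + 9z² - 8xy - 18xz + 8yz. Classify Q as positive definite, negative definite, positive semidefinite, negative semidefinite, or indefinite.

The symmetric matrix of Q is A = [[14, -4, -9], [-4, 4, 4], [-9, 4, 9]].
Leading principal minors: Δ_1 = 14, Δ_2 = 40, Δ_3 = 100.
All leading principal minors are positive, so by Sylvester's criterion Q is positive definite.

positive definite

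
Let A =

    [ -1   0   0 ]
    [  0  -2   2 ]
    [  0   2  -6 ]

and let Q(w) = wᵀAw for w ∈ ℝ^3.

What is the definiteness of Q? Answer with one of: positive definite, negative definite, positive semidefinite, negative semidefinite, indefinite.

negative definite

Leading principal minors: Δ_1 = -1, Δ_2 = 2, Δ_3 = -8.
The signs alternate starting with Δ_1 < 0, so by Sylvester's criterion Q is negative definite.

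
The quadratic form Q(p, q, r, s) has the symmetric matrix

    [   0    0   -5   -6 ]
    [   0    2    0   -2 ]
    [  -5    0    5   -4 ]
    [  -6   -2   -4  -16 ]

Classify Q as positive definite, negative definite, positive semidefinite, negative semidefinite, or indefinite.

indefinite

A is congruent to a diagonal matrix with 2 positive, 2 negative and 0 zero entries, so Q is indefinite.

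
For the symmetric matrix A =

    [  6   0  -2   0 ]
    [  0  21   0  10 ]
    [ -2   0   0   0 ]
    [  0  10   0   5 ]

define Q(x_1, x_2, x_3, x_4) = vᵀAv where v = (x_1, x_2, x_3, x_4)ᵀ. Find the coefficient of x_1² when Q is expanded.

The coefficient of x_1² is the diagonal entry A[1,1] = 6.

6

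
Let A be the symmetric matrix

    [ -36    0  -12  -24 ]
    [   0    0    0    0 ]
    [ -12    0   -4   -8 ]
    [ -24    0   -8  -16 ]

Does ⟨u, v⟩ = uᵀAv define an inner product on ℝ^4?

no

Applying the same elementary operations to the rows and columns of A produces a congruent diagonal matrix with entries -36, 0, 0, 0.
That gives 1 negative, 3 zero pivots.
Hence Q is negative semidefinite.
⟨·,·⟩ is an inner product exactly when A is positive definite.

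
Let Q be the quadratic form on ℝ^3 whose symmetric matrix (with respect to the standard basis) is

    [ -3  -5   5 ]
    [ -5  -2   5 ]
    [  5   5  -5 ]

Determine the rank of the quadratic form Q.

3

Congruent diagonalization of A (simultaneous row and column reduction) yields pivots -3, 19/3, 30/19.
Counting signs: 2 positive, 1 negative.
The rank is the number of nonzero pivots: 3.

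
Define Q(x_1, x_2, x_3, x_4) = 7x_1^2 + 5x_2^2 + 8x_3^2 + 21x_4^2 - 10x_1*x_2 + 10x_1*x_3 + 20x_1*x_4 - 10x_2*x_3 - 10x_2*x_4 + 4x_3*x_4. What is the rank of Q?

The symmetric matrix is A = [[7, -5, 5, 10], [-5, 5, -5, -5], [5, -5, 8, 2], [10, -5, 2, 21]].
An LDLᵀ factorisation of A has diagonal entries 7, 10/7, 3, 1/2.
Counting signs: 4 positive.
The rank is the number of nonzero pivots: 4.

4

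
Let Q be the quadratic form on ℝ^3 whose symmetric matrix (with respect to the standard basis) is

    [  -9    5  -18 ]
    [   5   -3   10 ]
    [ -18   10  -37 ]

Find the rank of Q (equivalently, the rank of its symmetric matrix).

Symmetric row and column elimination reduces A to a congruent diagonal form with pivots -9, -2/9, -1.
Counting signs: 3 negative.
The rank is the number of nonzero pivots: 3.

3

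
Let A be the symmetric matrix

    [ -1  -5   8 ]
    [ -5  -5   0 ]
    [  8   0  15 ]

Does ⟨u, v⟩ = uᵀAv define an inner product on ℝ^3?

no

An LDLᵀ factorisation of A has diagonal entries -1, 20, -1.
That gives 1 positive, 2 negative pivots.
Hence Q is indefinite.
⟨·,·⟩ is an inner product exactly when A is positive definite.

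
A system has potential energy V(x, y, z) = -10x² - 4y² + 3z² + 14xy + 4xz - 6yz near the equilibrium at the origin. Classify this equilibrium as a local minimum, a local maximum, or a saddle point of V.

saddle point

The Hessian at the origin is H = [[-20, 14, 4], [14, -8, -6], [4, -6, 6]].
Row-reducing H symmetrically gives the diagonal entries -20, 9/5, 10/9.
So there are 2 positive, 1 negative pivots.
H is indefinite, so the origin is a saddle point.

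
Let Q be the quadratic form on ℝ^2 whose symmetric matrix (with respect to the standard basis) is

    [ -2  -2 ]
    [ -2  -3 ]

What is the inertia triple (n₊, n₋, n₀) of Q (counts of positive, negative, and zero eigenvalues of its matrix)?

Applying the same elementary operations to the rows and columns of A produces a congruent diagonal matrix with entries -2, -1.
So there are 2 negative pivots.

(0, 2, 0)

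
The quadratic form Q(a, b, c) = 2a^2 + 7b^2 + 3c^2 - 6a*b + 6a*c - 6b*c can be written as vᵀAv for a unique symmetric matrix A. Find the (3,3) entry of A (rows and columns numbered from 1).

3

The coefficient of c^2 in Q is 3, and that is exactly A[3,3].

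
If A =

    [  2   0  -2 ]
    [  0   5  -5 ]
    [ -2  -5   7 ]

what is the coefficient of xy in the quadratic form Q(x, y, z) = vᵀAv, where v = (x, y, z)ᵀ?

The coefficient of xy is A[1,2] + A[2,1] = 2·0 = 0.

0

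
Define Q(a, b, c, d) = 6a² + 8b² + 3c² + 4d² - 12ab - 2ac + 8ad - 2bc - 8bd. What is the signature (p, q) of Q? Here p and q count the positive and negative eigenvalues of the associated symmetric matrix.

(4, 0)

The symmetric matrix is A = [[6, -6, -1, 4], [-6, 8, -1, -4], [-1, -1, 3, 0], [4, -4, 0, 4]].
An LDLᵀ factorisation of A has diagonal entries 6, 2, 5/6, 4/5.
Counting signs: 4 positive.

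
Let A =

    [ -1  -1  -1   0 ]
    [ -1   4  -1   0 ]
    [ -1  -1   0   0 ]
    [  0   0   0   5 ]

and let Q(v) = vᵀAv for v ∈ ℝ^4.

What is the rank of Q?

4

Symmetric row and column elimination reduces A to a congruent diagonal form with pivots -1, 5, 1, 5.
So there are 3 positive, 1 negative pivots.
The rank is the number of nonzero pivots: 4.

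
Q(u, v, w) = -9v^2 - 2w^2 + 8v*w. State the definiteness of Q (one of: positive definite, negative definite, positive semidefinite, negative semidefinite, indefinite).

negative semidefinite

The symmetric matrix is A = [[0, 0, 0], [0, -9, 4], [0, 4, -2]].
Applying the same elementary operations to the rows and columns of A produces a congruent diagonal matrix with entries 0, -9, -2/9.
Counting signs: 2 negative, 1 zero.
Hence Q is negative semidefinite.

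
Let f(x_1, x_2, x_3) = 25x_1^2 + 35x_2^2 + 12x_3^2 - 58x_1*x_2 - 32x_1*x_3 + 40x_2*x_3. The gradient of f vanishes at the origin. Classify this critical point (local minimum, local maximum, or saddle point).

The Hessian at the origin is H = [[50, -58, -32], [-58, 70, 40], [-32, 40, 24]].
Congruent diagonalization of H (simultaneous row and column reduction) yields pivots 50, 68/25, 8/17.
That gives 3 positive pivots.
H is positive definite, so the origin is a strict local minimum.

local minimum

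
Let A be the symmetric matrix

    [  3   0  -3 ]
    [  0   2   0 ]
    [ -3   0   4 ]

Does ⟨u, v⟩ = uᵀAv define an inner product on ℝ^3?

Leading principal minors: Δ_1 = 3, Δ_2 = 6, Δ_3 = 6.
All leading principal minors are positive, so by Sylvester's criterion Q is positive definite.
⟨·,·⟩ is an inner product exactly when A is positive definite.

yes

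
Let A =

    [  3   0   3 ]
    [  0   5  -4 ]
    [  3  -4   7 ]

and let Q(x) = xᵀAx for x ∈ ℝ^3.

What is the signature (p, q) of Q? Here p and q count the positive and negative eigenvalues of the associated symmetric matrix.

(3, 0)

Row-reducing A symmetrically gives the diagonal entries 3, 5, 4/5.
So there are 3 positive pivots.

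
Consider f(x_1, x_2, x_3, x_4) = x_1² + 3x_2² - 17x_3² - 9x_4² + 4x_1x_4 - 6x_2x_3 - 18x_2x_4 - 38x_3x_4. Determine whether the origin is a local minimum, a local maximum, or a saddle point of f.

saddle point

The Hessian at the origin is H = [[2, 0, 0, 4], [0, 6, -6, -18], [0, -6, -34, -38], [4, -18, -38, -18]].
Symmetric row and column elimination reduces H to a congruent diagonal form with pivots 2, 6, -40, -8/5.
That gives 2 positive, 2 negative pivots.
H is indefinite, so the origin is a saddle point.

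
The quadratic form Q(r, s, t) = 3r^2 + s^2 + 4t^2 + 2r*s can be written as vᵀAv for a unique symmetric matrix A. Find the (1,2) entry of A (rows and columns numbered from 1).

The coefficient of r·s in Q is 2. For a symmetric A this equals A[1,2] + A[2,1] = 2·A[1,2].
So A[1,2] = 2/2 = 1.

1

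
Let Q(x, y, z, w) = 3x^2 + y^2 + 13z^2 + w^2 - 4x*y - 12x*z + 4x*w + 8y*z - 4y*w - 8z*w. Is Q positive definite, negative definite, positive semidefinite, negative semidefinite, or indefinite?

The symmetric matrix is A = [[3, -2, -6, 2], [-2, 1, 4, -2], [-6, 4, 13, -4], [2, -2, -4, 1]].
Symmetric row and column elimination reduces A to a congruent diagonal form with pivots 3, -1/3, 1, 1.
Counting signs: 3 positive, 1 negative.
Hence Q is indefinite.

indefinite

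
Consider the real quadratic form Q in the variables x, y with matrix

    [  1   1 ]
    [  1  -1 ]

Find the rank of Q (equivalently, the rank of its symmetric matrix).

2

Congruent diagonalization of A (simultaneous row and column reduction) yields pivots 1, -2.
So there are 1 positive, 1 negative pivots.
The rank is the number of nonzero pivots: 2.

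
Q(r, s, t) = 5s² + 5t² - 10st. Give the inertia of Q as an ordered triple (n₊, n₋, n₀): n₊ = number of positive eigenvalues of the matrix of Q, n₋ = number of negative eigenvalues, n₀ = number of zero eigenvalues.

(1, 0, 2)

The associated matrix is A = [[0, 0, 0], [0, 5, -5], [0, -5, 5]].
Symmetric row and column elimination reduces A to a congruent diagonal form with pivots 0, 5, 0.
Counting signs: 1 positive, 2 zero.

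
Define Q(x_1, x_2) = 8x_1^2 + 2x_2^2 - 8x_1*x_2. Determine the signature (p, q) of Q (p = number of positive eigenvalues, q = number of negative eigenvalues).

(1, 0)

The associated matrix is A = [[8, -4], [-4, 2]].
Congruent diagonalization of A (simultaneous row and column reduction) yields pivots 8, 0.
So there are 1 positive, 1 zero pivots.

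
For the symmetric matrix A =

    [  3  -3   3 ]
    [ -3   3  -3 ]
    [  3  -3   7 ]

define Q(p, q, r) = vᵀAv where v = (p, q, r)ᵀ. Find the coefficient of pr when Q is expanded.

6

The coefficient of pr is A[1,3] + A[3,1] = 2·3 = 6.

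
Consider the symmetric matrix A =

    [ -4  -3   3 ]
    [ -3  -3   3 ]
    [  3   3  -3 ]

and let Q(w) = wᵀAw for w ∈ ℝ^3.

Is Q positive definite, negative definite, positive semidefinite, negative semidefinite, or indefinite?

negative semidefinite

Congruent diagonalization of A (simultaneous row and column reduction) yields pivots -4, -3/4, 0.
So there are 2 negative, 1 zero pivots.
Hence Q is negative semidefinite.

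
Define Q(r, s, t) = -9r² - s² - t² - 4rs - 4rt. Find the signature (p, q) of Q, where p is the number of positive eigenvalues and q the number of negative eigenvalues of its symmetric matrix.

Write A = [[-9, -2, -2], [-2, -1, 0], [-2, 0, -1]].
An LDLᵀ factorisation of A has diagonal entries -9, -5/9, -1/5.
So there are 3 negative pivots.

(0, 3)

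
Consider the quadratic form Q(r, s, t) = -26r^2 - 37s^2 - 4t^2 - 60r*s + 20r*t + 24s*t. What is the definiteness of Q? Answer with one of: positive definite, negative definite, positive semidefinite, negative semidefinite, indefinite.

The associated matrix is A = [[-26, -30, 10], [-30, -37, 12], [10, 12, -4]].
Applying the same elementary operations to the rows and columns of A produces a congruent diagonal matrix with entries -26, -31/13, -2/31.
That gives 3 negative pivots.
Hence Q is negative definite.

negative definite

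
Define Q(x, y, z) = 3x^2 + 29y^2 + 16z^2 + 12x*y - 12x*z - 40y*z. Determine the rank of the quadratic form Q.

3

The symmetric matrix is A = [[3, 6, -6], [6, 29, -20], [-6, -20, 16]].
Row-reducing A symmetrically gives the diagonal entries 3, 17, 4/17.
Counting signs: 3 positive.
The rank is the number of nonzero pivots: 3.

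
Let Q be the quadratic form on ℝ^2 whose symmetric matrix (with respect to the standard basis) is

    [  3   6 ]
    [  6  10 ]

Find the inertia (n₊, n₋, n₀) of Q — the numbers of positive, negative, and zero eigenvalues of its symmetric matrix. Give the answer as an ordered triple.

(1, 1, 0)

Applying the same elementary operations to the rows and columns of A produces a congruent diagonal matrix with entries 3, -2.
Counting signs: 1 positive, 1 negative.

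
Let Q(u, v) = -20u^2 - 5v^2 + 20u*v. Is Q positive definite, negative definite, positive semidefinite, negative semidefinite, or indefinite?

The symmetric matrix is A = [[-20, 10], [10, -5]].
Row-reducing A symmetrically gives the diagonal entries -20, 0.
Counting signs: 1 negative, 1 zero.
Hence Q is negative semidefinite.

negative semidefinite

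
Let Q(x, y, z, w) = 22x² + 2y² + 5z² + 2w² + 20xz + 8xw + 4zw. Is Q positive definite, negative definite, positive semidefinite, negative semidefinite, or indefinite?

The associated matrix is A = [[22, 0, 10, 4], [0, 2, 0, 0], [10, 0, 5, 2], [4, 0, 2, 2]].
Congruent diagonalization of A (simultaneous row and column reduction) yields pivots 22, 2, 5/11, 6/5.
Counting signs: 4 positive.
Hence Q is positive definite.

positive definite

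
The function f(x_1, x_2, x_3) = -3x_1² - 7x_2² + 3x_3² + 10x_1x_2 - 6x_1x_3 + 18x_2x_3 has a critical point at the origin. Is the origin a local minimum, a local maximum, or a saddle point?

saddle point

The Hessian at the origin is H = [[-6, 10, -6], [10, -14, 18], [-6, 18, 6]].
Row-reducing H symmetrically gives the diagonal entries -6, 8/3, -12.
That gives 1 positive, 2 negative pivots.
H is indefinite, so the origin is a saddle point.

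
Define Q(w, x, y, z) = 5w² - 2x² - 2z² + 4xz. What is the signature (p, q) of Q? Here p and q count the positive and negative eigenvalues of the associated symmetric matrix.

(1, 1)

The symmetric matrix is A = [[5, 0, 0, 0], [0, -2, 0, 2], [0, 0, 0, 0], [0, 2, 0, -2]].
Congruent diagonalization of A (simultaneous row and column reduction) yields pivots 5, -2, 0, 0.
That gives 1 positive, 1 negative, 2 zero pivots.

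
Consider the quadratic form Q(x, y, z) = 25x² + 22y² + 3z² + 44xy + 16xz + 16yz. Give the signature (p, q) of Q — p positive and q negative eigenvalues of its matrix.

The symmetric matrix is A = [[25, 22, 8], [22, 22, 8], [8, 8, 3]].
Row-reducing A symmetrically gives the diagonal entries 25, 66/25, 1/11.
Counting signs: 3 positive.

(3, 0)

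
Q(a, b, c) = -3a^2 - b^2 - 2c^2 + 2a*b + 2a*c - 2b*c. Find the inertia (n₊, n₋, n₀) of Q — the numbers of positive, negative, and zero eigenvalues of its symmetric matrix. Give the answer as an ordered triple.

The associated matrix is A = [[-3, 1, 1], [1, -1, -1], [1, -1, -2]].
Applying the same elementary operations to the rows and columns of A produces a congruent diagonal matrix with entries -3, -2/3, -1.
So there are 3 negative pivots.

(0, 3, 0)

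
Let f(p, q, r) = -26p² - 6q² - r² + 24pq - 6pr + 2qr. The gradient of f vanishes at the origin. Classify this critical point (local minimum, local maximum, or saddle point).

The Hessian at the origin is H = [[-52, 24, -6], [24, -12, 2], [-6, 2, -2]].
Row-reducing H symmetrically gives the diagonal entries -52, -12/13, -2/3.
That gives 3 negative pivots.
H is negative definite, so the origin is a strict local maximum.

local maximum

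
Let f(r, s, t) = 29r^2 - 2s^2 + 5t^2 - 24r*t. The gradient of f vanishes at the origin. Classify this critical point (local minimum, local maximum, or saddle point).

saddle point

The Hessian at the origin is H = [[58, 0, -24], [0, -4, 0], [-24, 0, 10]].
An LDLᵀ factorisation of H has diagonal entries 58, -4, 2/29.
So there are 2 positive, 1 negative pivots.
H is indefinite, so the origin is a saddle point.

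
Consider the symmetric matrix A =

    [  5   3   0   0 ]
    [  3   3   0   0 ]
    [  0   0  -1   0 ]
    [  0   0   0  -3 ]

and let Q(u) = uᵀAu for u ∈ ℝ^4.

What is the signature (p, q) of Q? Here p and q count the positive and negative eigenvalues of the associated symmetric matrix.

Applying the same elementary operations to the rows and columns of A produces a congruent diagonal matrix with entries 5, 6/5, -1, -3.
So there are 2 positive, 2 negative pivots.

(2, 2)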